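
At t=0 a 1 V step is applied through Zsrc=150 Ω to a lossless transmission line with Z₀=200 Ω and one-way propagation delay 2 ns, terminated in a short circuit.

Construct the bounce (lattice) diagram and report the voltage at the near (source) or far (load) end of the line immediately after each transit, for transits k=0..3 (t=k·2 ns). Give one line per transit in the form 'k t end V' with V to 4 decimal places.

Γ_L=-1.000000, Γ_S=-0.142857; launch V₁=1·200/350=0.571429
k=0 src: V=0.5714
k=1 load: inc=0.571429, refl=0.571429·-1.000000=-0.5714; V=0.000000+0.571429+-0.571429=0.0000
k=2 src: inc=-0.571429, refl=-0.571429·-0.142857=0.0816; V=0.571429+-0.571429+0.081633=0.0816
k=3 load: inc=0.081633, refl=0.081633·-1.000000=-0.0816; V=0.000000+0.081633+-0.081633=0.0000

0 0 source 0.5714
1 2 load 0.0000
2 4 source 0.0816
3 6 load 0.0000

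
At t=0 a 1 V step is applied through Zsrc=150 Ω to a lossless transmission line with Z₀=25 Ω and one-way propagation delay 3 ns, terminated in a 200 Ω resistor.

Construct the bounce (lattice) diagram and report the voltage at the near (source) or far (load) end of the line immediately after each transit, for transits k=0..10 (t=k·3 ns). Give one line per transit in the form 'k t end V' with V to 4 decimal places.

Γ_L=0.777778, Γ_S=0.714286; launch V₁=1·25/175=0.142857
k=0 src: V=0.1429
k=1 load: inc=0.142857, refl=0.142857·0.777778=0.1111; V=0.000000+0.142857+0.111111=0.2540
k=2 src: inc=0.111111, refl=0.111111·0.714286=0.0794; V=0.142857+0.111111+0.079365=0.3333
k=3 load: inc=0.079365, refl=0.079365·0.777778=0.0617; V=0.253968+0.079365+0.061728=0.3951
k=4 src: inc=0.061728, refl=0.061728·0.714286=0.0441; V=0.333333+0.061728+0.044092=0.4392
k=5 load: inc=0.044092, refl=0.044092·0.777778=0.0343; V=0.395062+0.044092+0.034294=0.4734
k=6 src: inc=0.034294, refl=0.034294·0.714286=0.0245; V=0.439153+0.034294+0.024495=0.4979
k=7 load: inc=0.024495, refl=0.024495·0.777778=0.0191; V=0.473447+0.024495+0.019052=0.5170
k=8 src: inc=0.019052, refl=0.019052·0.714286=0.0136; V=0.497942+0.019052+0.013609=0.5306
k=9 load: inc=0.013609, refl=0.013609·0.777778=0.0106; V=0.516994+0.013609+0.010584=0.5412
k=10 src: inc=0.010584, refl=0.010584·0.714286=0.0076; V=0.530603+0.010584+0.007560=0.5487

0 0 source 0.1429
1 3 load 0.2540
2 6 source 0.3333
3 9 load 0.3951
4 12 source 0.4392
5 15 load 0.4734
6 18 source 0.4979
7 21 load 0.5170
8 24 source 0.5306
9 27 load 0.5412
10 30 source 0.5487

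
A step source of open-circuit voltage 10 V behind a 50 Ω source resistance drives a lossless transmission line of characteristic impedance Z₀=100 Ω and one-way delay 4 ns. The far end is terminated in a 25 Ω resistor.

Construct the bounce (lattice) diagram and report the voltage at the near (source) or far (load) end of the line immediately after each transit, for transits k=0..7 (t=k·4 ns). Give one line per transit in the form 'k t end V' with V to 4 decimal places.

Γ_L=-0.600000, Γ_S=-0.333333; launch V₁=10·100/150=6.666667
k=0 src: V=6.6667
k=1 load: inc=6.666667, refl=6.666667·-0.600000=-4.0000; V=0.000000+6.666667+-4.000000=2.6667
k=2 src: inc=-4.000000, refl=-4.000000·-0.333333=1.3333; V=6.666667+-4.000000+1.333333=4.0000
k=3 load: inc=1.333333, refl=1.333333·-0.600000=-0.8000; V=2.666667+1.333333+-0.800000=3.2000
k=4 src: inc=-0.800000, refl=-0.800000·-0.333333=0.2667; V=4.000000+-0.800000+0.266667=3.4667
k=5 load: inc=0.266667, refl=0.266667·-0.600000=-0.1600; V=3.200000+0.266667+-0.160000=3.3067
k=6 src: inc=-0.160000, refl=-0.160000·-0.333333=0.0533; V=3.466667+-0.160000+0.053333=3.3600
k=7 load: inc=0.053333, refl=0.053333·-0.600000=-0.0320; V=3.306667+0.053333+-0.032000=3.3280

0 0 source 6.6667
1 4 load 2.6667
2 8 source 4.0000
3 12 load 3.2000
4 16 source 3.4667
5 20 load 3.3067
6 24 source 3.3600
7 28 load 3.3280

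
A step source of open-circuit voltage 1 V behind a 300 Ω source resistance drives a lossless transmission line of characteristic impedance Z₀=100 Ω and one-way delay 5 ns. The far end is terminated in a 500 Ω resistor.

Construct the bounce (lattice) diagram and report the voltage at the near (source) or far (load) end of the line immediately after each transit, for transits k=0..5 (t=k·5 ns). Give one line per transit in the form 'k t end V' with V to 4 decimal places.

Γ_L=0.666667, Γ_S=0.500000; launch V₁=1·100/400=0.250000
k=0 src: V=0.2500
k=1 load: inc=0.250000, refl=0.250000·0.666667=0.1667; V=0.000000+0.250000+0.166667=0.4167
k=2 src: inc=0.166667, refl=0.166667·0.500000=0.0833; V=0.250000+0.166667+0.083333=0.5000
k=3 load: inc=0.083333, refl=0.083333·0.666667=0.0556; V=0.416667+0.083333+0.055556=0.5556
k=4 src: inc=0.055556, refl=0.055556·0.500000=0.0278; V=0.500000+0.055556+0.027778=0.5833
k=5 load: inc=0.027778, refl=0.027778·0.666667=0.0185; V=0.555556+0.027778+0.018519=0.6019

0 0 source 0.2500
1 5 load 0.4167
2 10 source 0.5000
3 15 load 0.5556
4 20 source 0.5833
5 25 load 0.6019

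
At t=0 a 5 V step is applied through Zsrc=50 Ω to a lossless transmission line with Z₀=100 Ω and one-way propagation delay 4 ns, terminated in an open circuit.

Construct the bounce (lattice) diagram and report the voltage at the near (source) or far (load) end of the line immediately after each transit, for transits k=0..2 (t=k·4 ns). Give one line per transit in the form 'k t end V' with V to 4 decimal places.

Γ_L=1.000000, Γ_S=-0.333333; launch V₁=5·100/150=3.333333
k=0 src: V=3.3333
k=1 load: inc=3.333333, refl=3.333333·1.000000=3.3333; V=0.000000+3.333333+3.333333=6.6667
k=2 src: inc=3.333333, refl=3.333333·-0.333333=-1.1111; V=3.333333+3.333333+-1.111111=5.5556

0 0 source 3.3333
1 4 load 6.6667
2 8 source 5.5556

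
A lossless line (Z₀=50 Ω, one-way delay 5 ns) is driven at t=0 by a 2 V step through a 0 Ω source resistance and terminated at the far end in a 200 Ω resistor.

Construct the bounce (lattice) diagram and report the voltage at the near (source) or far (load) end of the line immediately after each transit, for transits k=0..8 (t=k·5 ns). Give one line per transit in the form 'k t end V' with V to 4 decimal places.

0 0 source 2.0000
1 5 load 3.2000
2 10 source 2.0000
3 15 load 1.2800
4 20 source 2.0000
5 25 load 2.4320
6 30 source 2.0000
7 35 load 1.7408
8 40 source 2.0000

Γ_L=0.600000, Γ_S=-1.000000; launch V₁=2·50/50=2.000000
k=0 src: V=2.0000
k=1 load: inc=2.000000, refl=2.000000·0.600000=1.2000; V=0.000000+2.000000+1.200000=3.2000
k=2 src: inc=1.200000, refl=1.200000·-1.000000=-1.2000; V=2.000000+1.200000+-1.200000=2.0000
k=3 load: inc=-1.200000, refl=-1.200000·0.600000=-0.7200; V=3.200000+-1.200000+-0.720000=1.2800
k=4 src: inc=-0.720000, refl=-0.720000·-1.000000=0.7200; V=2.000000+-0.720000+0.720000=2.0000
k=5 load: inc=0.720000, refl=0.720000·0.600000=0.4320; V=1.280000+0.720000+0.432000=2.4320
k=6 src: inc=0.432000, refl=0.432000·-1.000000=-0.4320; V=2.000000+0.432000+-0.432000=2.0000
k=7 load: inc=-0.432000, refl=-0.432000·0.600000=-0.2592; V=2.432000+-0.432000+-0.259200=1.7408
k=8 src: inc=-0.259200, refl=-0.259200·-1.000000=0.2592; V=2.000000+-0.259200+0.259200=2.0000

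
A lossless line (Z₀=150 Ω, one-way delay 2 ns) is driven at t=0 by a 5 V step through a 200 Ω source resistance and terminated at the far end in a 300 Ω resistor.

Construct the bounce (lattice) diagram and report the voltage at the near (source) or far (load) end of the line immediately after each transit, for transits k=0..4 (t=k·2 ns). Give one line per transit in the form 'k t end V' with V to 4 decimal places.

Γ_L=0.333333, Γ_S=0.142857; launch V₁=5·150/350=2.142857
k=0 src: V=2.1429
k=1 load: inc=2.142857, refl=2.142857·0.333333=0.7143; V=0.000000+2.142857+0.714286=2.8571
k=2 src: inc=0.714286, refl=0.714286·0.142857=0.1020; V=2.142857+0.714286+0.102041=2.9592
k=3 load: inc=0.102041, refl=0.102041·0.333333=0.0340; V=2.857143+0.102041+0.034014=2.9932
k=4 src: inc=0.034014, refl=0.034014·0.142857=0.0049; V=2.959184+0.034014+0.004859=2.9981

0 0 source 2.1429
1 2 load 2.8571
2 4 source 2.9592
3 6 load 2.9932
4 8 source 2.9981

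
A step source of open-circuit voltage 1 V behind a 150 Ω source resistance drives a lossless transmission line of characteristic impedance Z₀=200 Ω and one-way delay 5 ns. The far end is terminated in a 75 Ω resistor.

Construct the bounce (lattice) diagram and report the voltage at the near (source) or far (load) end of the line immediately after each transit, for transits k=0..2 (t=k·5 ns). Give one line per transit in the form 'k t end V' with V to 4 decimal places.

0 0 source 0.5714
1 5 load 0.3117
2 10 source 0.3488

Γ_L=-0.454545, Γ_S=-0.142857; launch V₁=1·200/350=0.571429
k=0 src: V=0.5714
k=1 load: inc=0.571429, refl=0.571429·-0.454545=-0.2597; V=0.000000+0.571429+-0.259740=0.3117
k=2 src: inc=-0.259740, refl=-0.259740·-0.142857=0.0371; V=0.571429+-0.259740+0.037106=0.3488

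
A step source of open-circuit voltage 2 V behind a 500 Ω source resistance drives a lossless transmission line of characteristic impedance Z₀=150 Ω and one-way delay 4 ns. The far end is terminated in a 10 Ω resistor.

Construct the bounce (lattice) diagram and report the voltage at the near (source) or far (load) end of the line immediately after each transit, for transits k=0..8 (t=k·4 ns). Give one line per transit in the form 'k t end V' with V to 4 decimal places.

Γ_L=-0.875000, Γ_S=0.538462; launch V₁=2·150/650=0.461538
k=0 src: V=0.4615
k=1 load: inc=0.461538, refl=0.461538·-0.875000=-0.4038; V=0.000000+0.461538+-0.403846=0.0577
k=2 src: inc=-0.403846, refl=-0.403846·0.538462=-0.2175; V=0.461538+-0.403846+-0.217456=-0.1598
k=3 load: inc=-0.217456, refl=-0.217456·-0.875000=0.1903; V=0.057692+-0.217456+0.190274=0.0305
k=4 src: inc=0.190274, refl=0.190274·0.538462=0.1025; V=-0.159763+0.190274+0.102455=0.1330
k=5 load: inc=0.102455, refl=0.102455·-0.875000=-0.0896; V=0.030510+0.102455+-0.089648=0.0433
k=6 src: inc=-0.089648, refl=-0.089648·0.538462=-0.0483; V=0.132965+-0.089648+-0.048272=-0.0050
k=7 load: inc=-0.048272, refl=-0.048272·-0.875000=0.0422; V=0.043317+-0.048272+0.042238=0.0373
k=8 src: inc=0.042238, refl=0.042238·0.538462=0.0227; V=-0.004955+0.042238+0.022744=0.0600

0 0 source 0.4615
1 4 load 0.0577
2 8 source -0.1598
3 12 load 0.0305
4 16 source 0.1330
5 20 load 0.0433
6 24 source -0.0050
7 28 load 0.0373
8 32 source 0.0600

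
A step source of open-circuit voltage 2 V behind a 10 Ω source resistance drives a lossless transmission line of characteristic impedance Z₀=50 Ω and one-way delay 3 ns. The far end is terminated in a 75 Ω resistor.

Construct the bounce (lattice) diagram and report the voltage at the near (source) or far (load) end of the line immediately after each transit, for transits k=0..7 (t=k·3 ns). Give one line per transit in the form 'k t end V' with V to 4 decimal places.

0 0 source 1.6667
1 3 load 2.0000
2 6 source 1.7778
3 9 load 1.7333
4 12 source 1.7630
5 15 load 1.7689
6 18 source 1.7649
7 21 load 1.7641

Γ_L=0.200000, Γ_S=-0.666667; launch V₁=2·50/60=1.666667
k=0 src: V=1.6667
k=1 load: inc=1.666667, refl=1.666667·0.200000=0.3333; V=0.000000+1.666667+0.333333=2.0000
k=2 src: inc=0.333333, refl=0.333333·-0.666667=-0.2222; V=1.666667+0.333333+-0.222222=1.7778
k=3 load: inc=-0.222222, refl=-0.222222·0.200000=-0.0444; V=2.000000+-0.222222+-0.044444=1.7333
k=4 src: inc=-0.044444, refl=-0.044444·-0.666667=0.0296; V=1.777778+-0.044444+0.029630=1.7630
k=5 load: inc=0.029630, refl=0.029630·0.200000=0.0059; V=1.733333+0.029630+0.005926=1.7689
k=6 src: inc=0.005926, refl=0.005926·-0.666667=-0.0040; V=1.762963+0.005926+-0.003951=1.7649
k=7 load: inc=-0.003951, refl=-0.003951·0.200000=-0.0008; V=1.768889+-0.003951+-0.000790=1.7641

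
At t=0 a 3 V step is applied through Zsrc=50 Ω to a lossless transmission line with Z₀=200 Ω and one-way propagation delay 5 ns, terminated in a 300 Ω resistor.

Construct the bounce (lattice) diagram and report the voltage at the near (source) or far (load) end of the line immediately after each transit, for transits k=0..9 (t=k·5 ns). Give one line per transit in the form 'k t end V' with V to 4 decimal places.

Γ_L=0.200000, Γ_S=-0.600000; launch V₁=3·200/250=2.400000
k=0 src: V=2.4000
k=1 load: inc=2.400000, refl=2.400000·0.200000=0.4800; V=0.000000+2.400000+0.480000=2.8800
k=2 src: inc=0.480000, refl=0.480000·-0.600000=-0.2880; V=2.400000+0.480000+-0.288000=2.5920
k=3 load: inc=-0.288000, refl=-0.288000·0.200000=-0.0576; V=2.880000+-0.288000+-0.057600=2.5344
k=4 src: inc=-0.057600, refl=-0.057600·-0.600000=0.0346; V=2.592000+-0.057600+0.034560=2.5690
k=5 load: inc=0.034560, refl=0.034560·0.200000=0.0069; V=2.534400+0.034560+0.006912=2.5759
k=6 src: inc=0.006912, refl=0.006912·-0.600000=-0.0041; V=2.568960+0.006912+-0.004147=2.5717
k=7 load: inc=-0.004147, refl=-0.004147·0.200000=-0.0008; V=2.575872+-0.004147+-0.000829=2.5709
k=8 src: inc=-0.000829, refl=-0.000829·-0.600000=0.0005; V=2.571725+-0.000829+0.000498=2.5714
k=9 load: inc=0.000498, refl=0.000498·0.200000=0.0001; V=2.570895+0.000498+0.000100=2.5715

0 0 source 2.4000
1 5 load 2.8800
2 10 source 2.5920
3 15 load 2.5344
4 20 source 2.5690
5 25 load 2.5759
6 30 source 2.5717
7 35 load 2.5709
8 40 source 2.5714
9 45 load 2.5715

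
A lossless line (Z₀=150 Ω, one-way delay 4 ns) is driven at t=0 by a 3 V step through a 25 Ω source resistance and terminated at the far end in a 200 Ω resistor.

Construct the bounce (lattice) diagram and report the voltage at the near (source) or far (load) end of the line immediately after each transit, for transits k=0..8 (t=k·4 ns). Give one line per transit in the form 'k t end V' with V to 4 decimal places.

0 0 source 2.5714
1 4 load 2.9388
2 8 source 2.6764
3 12 load 2.6389
4 16 source 2.6657
5 20 load 2.6695
6 24 source 2.6668
7 28 load 2.6664
8 32 source 2.6667

Γ_L=0.142857, Γ_S=-0.714286; launch V₁=3·150/175=2.571429
k=0 src: V=2.5714
k=1 load: inc=2.571429, refl=2.571429·0.142857=0.3673; V=0.000000+2.571429+0.367347=2.9388
k=2 src: inc=0.367347, refl=0.367347·-0.714286=-0.2624; V=2.571429+0.367347+-0.262391=2.6764
k=3 load: inc=-0.262391, refl=-0.262391·0.142857=-0.0375; V=2.938776+-0.262391+-0.037484=2.6389
k=4 src: inc=-0.037484, refl=-0.037484·-0.714286=0.0268; V=2.676385+-0.037484+0.026775=2.6657
k=5 load: inc=0.026775, refl=0.026775·0.142857=0.0038; V=2.638900+0.026775+0.003825=2.6695
k=6 src: inc=0.003825, refl=0.003825·-0.714286=-0.0027; V=2.665675+0.003825+-0.002732=2.6668
k=7 load: inc=-0.002732, refl=-0.002732·0.142857=-0.0004; V=2.669500+-0.002732+-0.000390=2.6664
k=8 src: inc=-0.000390, refl=-0.000390·-0.714286=0.0003; V=2.666768+-0.000390+0.000279=2.6667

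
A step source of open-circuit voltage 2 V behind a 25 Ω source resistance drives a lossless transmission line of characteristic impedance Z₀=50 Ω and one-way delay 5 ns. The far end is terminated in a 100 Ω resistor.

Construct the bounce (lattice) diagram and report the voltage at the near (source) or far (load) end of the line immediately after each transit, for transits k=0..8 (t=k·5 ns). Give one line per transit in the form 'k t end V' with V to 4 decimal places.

0 0 source 1.3333
1 5 load 1.7778
2 10 source 1.6296
3 15 load 1.5802
4 20 source 1.5967
5 25 load 1.6022
6 30 source 1.6004
7 35 load 1.5998
8 40 source 1.6000

Γ_L=0.333333, Γ_S=-0.333333; launch V₁=2·50/75=1.333333
k=0 src: V=1.3333
k=1 load: inc=1.333333, refl=1.333333·0.333333=0.4444; V=0.000000+1.333333+0.444444=1.7778
k=2 src: inc=0.444444, refl=0.444444·-0.333333=-0.1481; V=1.333333+0.444444+-0.148148=1.6296
k=3 load: inc=-0.148148, refl=-0.148148·0.333333=-0.0494; V=1.777778+-0.148148+-0.049383=1.5802
k=4 src: inc=-0.049383, refl=-0.049383·-0.333333=0.0165; V=1.629630+-0.049383+0.016461=1.5967
k=5 load: inc=0.016461, refl=0.016461·0.333333=0.0055; V=1.580247+0.016461+0.005487=1.6022
k=6 src: inc=0.005487, refl=0.005487·-0.333333=-0.0018; V=1.596708+0.005487+-0.001829=1.6004
k=7 load: inc=-0.001829, refl=-0.001829·0.333333=-0.0006; V=1.602195+-0.001829+-0.000610=1.5998
k=8 src: inc=-0.000610, refl=-0.000610·-0.333333=0.0002; V=1.600366+-0.000610+0.000203=1.6000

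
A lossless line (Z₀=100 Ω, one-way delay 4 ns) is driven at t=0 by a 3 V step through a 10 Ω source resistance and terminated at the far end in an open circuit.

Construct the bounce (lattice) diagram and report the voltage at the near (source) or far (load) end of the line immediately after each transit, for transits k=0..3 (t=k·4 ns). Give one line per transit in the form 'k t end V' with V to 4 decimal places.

Γ_L=1.000000, Γ_S=-0.818182; launch V₁=3·100/110=2.727273
k=0 src: V=2.7273
k=1 load: inc=2.727273, refl=2.727273·1.000000=2.7273; V=0.000000+2.727273+2.727273=5.4545
k=2 src: inc=2.727273, refl=2.727273·-0.818182=-2.2314; V=2.727273+2.727273+-2.231405=3.2231
k=3 load: inc=-2.231405, refl=-2.231405·1.000000=-2.2314; V=5.454545+-2.231405+-2.231405=0.9917

0 0 source 2.7273
1 4 load 5.4545
2 8 source 3.2231
3 12 load 0.9917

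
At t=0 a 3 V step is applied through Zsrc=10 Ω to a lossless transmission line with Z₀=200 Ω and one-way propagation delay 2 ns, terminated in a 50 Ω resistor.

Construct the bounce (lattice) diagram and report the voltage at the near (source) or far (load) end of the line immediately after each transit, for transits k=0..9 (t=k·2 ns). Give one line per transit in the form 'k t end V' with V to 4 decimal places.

0 0 source 2.8571
1 2 load 1.1429
2 4 source 2.6939
3 6 load 1.7633
4 8 source 2.6052
5 10 load 2.1001
6 12 source 2.5571
7 14 load 2.2829
8 16 source 2.5310
9 18 load 2.3821

Γ_L=-0.600000, Γ_S=-0.904762; launch V₁=3·200/210=2.857143
k=0 src: V=2.8571
k=1 load: inc=2.857143, refl=2.857143·-0.600000=-1.7143; V=0.000000+2.857143+-1.714286=1.1429
k=2 src: inc=-1.714286, refl=-1.714286·-0.904762=1.5510; V=2.857143+-1.714286+1.551020=2.6939
k=3 load: inc=1.551020, refl=1.551020·-0.600000=-0.9306; V=1.142857+1.551020+-0.930612=1.7633
k=4 src: inc=-0.930612, refl=-0.930612·-0.904762=0.8420; V=2.693878+-0.930612+0.841983=2.6052
k=5 load: inc=0.841983, refl=0.841983·-0.600000=-0.5052; V=1.763265+0.841983+-0.505190=2.1001
k=6 src: inc=-0.505190, refl=-0.505190·-0.904762=0.4571; V=2.605248+-0.505190+0.457076=2.5571
k=7 load: inc=0.457076, refl=0.457076·-0.600000=-0.2742; V=2.100058+0.457076+-0.274246=2.2829
k=8 src: inc=-0.274246, refl=-0.274246·-0.904762=0.2481; V=2.557135+-0.274246+0.248127=2.5310
k=9 load: inc=0.248127, refl=0.248127·-0.600000=-0.1489; V=2.282889+0.248127+-0.148876=2.3821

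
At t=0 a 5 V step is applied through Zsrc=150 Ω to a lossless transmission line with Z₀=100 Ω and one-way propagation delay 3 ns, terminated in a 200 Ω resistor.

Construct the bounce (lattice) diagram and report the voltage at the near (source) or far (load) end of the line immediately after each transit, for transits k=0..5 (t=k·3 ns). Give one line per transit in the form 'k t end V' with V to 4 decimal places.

0 0 source 2.0000
1 3 load 2.6667
2 6 source 2.8000
3 9 load 2.8444
4 12 source 2.8533
5 15 load 2.8563

Γ_L=0.333333, Γ_S=0.200000; launch V₁=5·100/250=2.000000
k=0 src: V=2.0000
k=1 load: inc=2.000000, refl=2.000000·0.333333=0.6667; V=0.000000+2.000000+0.666667=2.6667
k=2 src: inc=0.666667, refl=0.666667·0.200000=0.1333; V=2.000000+0.666667+0.133333=2.8000
k=3 load: inc=0.133333, refl=0.133333·0.333333=0.0444; V=2.666667+0.133333+0.044444=2.8444
k=4 src: inc=0.044444, refl=0.044444·0.200000=0.0089; V=2.800000+0.044444+0.008889=2.8533
k=5 load: inc=0.008889, refl=0.008889·0.333333=0.0030; V=2.844444+0.008889+0.002963=2.8563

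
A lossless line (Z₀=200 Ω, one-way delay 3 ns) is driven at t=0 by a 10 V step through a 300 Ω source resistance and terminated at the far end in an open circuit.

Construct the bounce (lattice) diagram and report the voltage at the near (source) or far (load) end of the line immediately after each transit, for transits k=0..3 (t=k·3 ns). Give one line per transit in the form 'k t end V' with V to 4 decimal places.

0 0 source 4.0000
1 3 load 8.0000
2 6 source 8.8000
3 9 load 9.6000

Γ_L=1.000000, Γ_S=0.200000; launch V₁=10·200/500=4.000000
k=0 src: V=4.0000
k=1 load: inc=4.000000, refl=4.000000·1.000000=4.0000; V=0.000000+4.000000+4.000000=8.0000
k=2 src: inc=4.000000, refl=4.000000·0.200000=0.8000; V=4.000000+4.000000+0.800000=8.8000
k=3 load: inc=0.800000, refl=0.800000·1.000000=0.8000; V=8.000000+0.800000+0.800000=9.6000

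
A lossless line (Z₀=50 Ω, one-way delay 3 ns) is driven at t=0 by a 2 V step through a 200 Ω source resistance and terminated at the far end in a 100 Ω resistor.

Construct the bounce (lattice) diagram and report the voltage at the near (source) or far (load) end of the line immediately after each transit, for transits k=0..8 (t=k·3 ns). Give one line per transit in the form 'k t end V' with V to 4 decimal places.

Γ_L=0.333333, Γ_S=0.600000; launch V₁=2·50/250=0.400000
k=0 src: V=0.4000
k=1 load: inc=0.400000, refl=0.400000·0.333333=0.1333; V=0.000000+0.400000+0.133333=0.5333
k=2 src: inc=0.133333, refl=0.133333·0.600000=0.0800; V=0.400000+0.133333+0.080000=0.6133
k=3 load: inc=0.080000, refl=0.080000·0.333333=0.0267; V=0.533333+0.080000+0.026667=0.6400
k=4 src: inc=0.026667, refl=0.026667·0.600000=0.0160; V=0.613333+0.026667+0.016000=0.6560
k=5 load: inc=0.016000, refl=0.016000·0.333333=0.0053; V=0.640000+0.016000+0.005333=0.6613
k=6 src: inc=0.005333, refl=0.005333·0.600000=0.0032; V=0.656000+0.005333+0.003200=0.6645
k=7 load: inc=0.003200, refl=0.003200·0.333333=0.0011; V=0.661333+0.003200+0.001067=0.6656
k=8 src: inc=0.001067, refl=0.001067·0.600000=0.0006; V=0.664533+0.001067+0.000640=0.6662

0 0 source 0.4000
1 3 load 0.5333
2 6 source 0.6133
3 9 load 0.6400
4 12 source 0.6560
5 15 load 0.6613
6 18 source 0.6645
7 21 load 0.6656
8 24 source 0.6662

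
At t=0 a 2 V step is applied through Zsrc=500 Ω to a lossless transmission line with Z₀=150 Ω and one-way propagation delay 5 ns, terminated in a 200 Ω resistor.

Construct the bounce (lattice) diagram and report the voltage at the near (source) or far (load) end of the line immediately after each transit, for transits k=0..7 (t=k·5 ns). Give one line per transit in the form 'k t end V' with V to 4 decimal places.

Γ_L=0.142857, Γ_S=0.538462; launch V₁=2·150/650=0.461538
k=0 src: V=0.4615
k=1 load: inc=0.461538, refl=0.461538·0.142857=0.0659; V=0.000000+0.461538+0.065934=0.5275
k=2 src: inc=0.065934, refl=0.065934·0.538462=0.0355; V=0.461538+0.065934+0.035503=0.5630
k=3 load: inc=0.035503, refl=0.035503·0.142857=0.0051; V=0.527473+0.035503+0.005072=0.5680
k=4 src: inc=0.005072, refl=0.005072·0.538462=0.0027; V=0.562975+0.005072+0.002731=0.5708
k=5 load: inc=0.002731, refl=0.002731·0.142857=0.0004; V=0.568047+0.002731+0.000390=0.5712
k=6 src: inc=0.000390, refl=0.000390·0.538462=0.0002; V=0.570778+0.000390+0.000210=0.5714
k=7 load: inc=0.000210, refl=0.000210·0.142857=0.0000; V=0.571168+0.000210+0.000030=0.5714

0 0 source 0.4615
1 5 load 0.5275
2 10 source 0.5630
3 15 load 0.5680
4 20 source 0.5708
5 25 load 0.5712
6 30 source 0.5714
7 35 load 0.5714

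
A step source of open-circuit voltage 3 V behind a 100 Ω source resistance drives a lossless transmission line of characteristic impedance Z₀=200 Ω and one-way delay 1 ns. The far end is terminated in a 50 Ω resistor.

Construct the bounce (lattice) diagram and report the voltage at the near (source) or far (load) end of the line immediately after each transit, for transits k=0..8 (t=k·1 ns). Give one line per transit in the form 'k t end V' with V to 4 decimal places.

0 0 source 2.0000
1 1 load 0.8000
2 2 source 1.2000
3 3 load 0.9600
4 4 source 1.0400
5 5 load 0.9920
6 6 source 1.0080
7 7 load 0.9984
8 8 source 1.0016

Γ_L=-0.600000, Γ_S=-0.333333; launch V₁=3·200/300=2.000000
k=0 src: V=2.0000
k=1 load: inc=2.000000, refl=2.000000·-0.600000=-1.2000; V=0.000000+2.000000+-1.200000=0.8000
k=2 src: inc=-1.200000, refl=-1.200000·-0.333333=0.4000; V=2.000000+-1.200000+0.400000=1.2000
k=3 load: inc=0.400000, refl=0.400000·-0.600000=-0.2400; V=0.800000+0.400000+-0.240000=0.9600
k=4 src: inc=-0.240000, refl=-0.240000·-0.333333=0.0800; V=1.200000+-0.240000+0.080000=1.0400
k=5 load: inc=0.080000, refl=0.080000·-0.600000=-0.0480; V=0.960000+0.080000+-0.048000=0.9920
k=6 src: inc=-0.048000, refl=-0.048000·-0.333333=0.0160; V=1.040000+-0.048000+0.016000=1.0080
k=7 load: inc=0.016000, refl=0.016000·-0.600000=-0.0096; V=0.992000+0.016000+-0.009600=0.9984
k=8 src: inc=-0.009600, refl=-0.009600·-0.333333=0.0032; V=1.008000+-0.009600+0.003200=1.0016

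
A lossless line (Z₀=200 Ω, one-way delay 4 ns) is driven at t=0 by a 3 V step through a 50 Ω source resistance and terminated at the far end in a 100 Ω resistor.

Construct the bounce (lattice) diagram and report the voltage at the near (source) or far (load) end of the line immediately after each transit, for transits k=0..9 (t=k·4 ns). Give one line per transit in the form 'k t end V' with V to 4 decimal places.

0 0 source 2.4000
1 4 load 1.6000
2 8 source 2.0800
3 12 load 1.9200
4 16 source 2.0160
5 20 load 1.9840
6 24 source 2.0032
7 28 load 1.9968
8 32 source 2.0006
9 36 load 1.9994

Γ_L=-0.333333, Γ_S=-0.600000; launch V₁=3·200/250=2.400000
k=0 src: V=2.4000
k=1 load: inc=2.400000, refl=2.400000·-0.333333=-0.8000; V=0.000000+2.400000+-0.800000=1.6000
k=2 src: inc=-0.800000, refl=-0.800000·-0.600000=0.4800; V=2.400000+-0.800000+0.480000=2.0800
k=3 load: inc=0.480000, refl=0.480000·-0.333333=-0.1600; V=1.600000+0.480000+-0.160000=1.9200
k=4 src: inc=-0.160000, refl=-0.160000·-0.600000=0.0960; V=2.080000+-0.160000+0.096000=2.0160
k=5 load: inc=0.096000, refl=0.096000·-0.333333=-0.0320; V=1.920000+0.096000+-0.032000=1.9840
k=6 src: inc=-0.032000, refl=-0.032000·-0.600000=0.0192; V=2.016000+-0.032000+0.019200=2.0032
k=7 load: inc=0.019200, refl=0.019200·-0.333333=-0.0064; V=1.984000+0.019200+-0.006400=1.9968
k=8 src: inc=-0.006400, refl=-0.006400·-0.600000=0.0038; V=2.003200+-0.006400+0.003840=2.0006
k=9 load: inc=0.003840, refl=0.003840·-0.333333=-0.0013; V=1.996800+0.003840+-0.001280=1.9994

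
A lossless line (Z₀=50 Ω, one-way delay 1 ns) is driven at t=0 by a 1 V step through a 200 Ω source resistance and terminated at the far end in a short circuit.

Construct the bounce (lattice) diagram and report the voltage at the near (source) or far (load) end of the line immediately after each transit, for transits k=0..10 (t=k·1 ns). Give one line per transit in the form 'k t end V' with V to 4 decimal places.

0 0 source 0.2000
1 1 load 0.0000
2 2 source -0.1200
3 3 load 0.0000
4 4 source 0.0720
5 5 load 0.0000
6 6 source -0.0432
7 7 load 0.0000
8 8 source 0.0259
9 9 load 0.0000
10 10 source -0.0156

Γ_L=-1.000000, Γ_S=0.600000; launch V₁=1·50/250=0.200000
k=0 src: V=0.2000
k=1 load: inc=0.200000, refl=0.200000·-1.000000=-0.2000; V=0.000000+0.200000+-0.200000=0.0000
k=2 src: inc=-0.200000, refl=-0.200000·0.600000=-0.1200; V=0.200000+-0.200000+-0.120000=-0.1200
k=3 load: inc=-0.120000, refl=-0.120000·-1.000000=0.1200; V=0.000000+-0.120000+0.120000=0.0000
k=4 src: inc=0.120000, refl=0.120000·0.600000=0.0720; V=-0.120000+0.120000+0.072000=0.0720
k=5 load: inc=0.072000, refl=0.072000·-1.000000=-0.0720; V=0.000000+0.072000+-0.072000=0.0000
k=6 src: inc=-0.072000, refl=-0.072000·0.600000=-0.0432; V=0.072000+-0.072000+-0.043200=-0.0432
k=7 load: inc=-0.043200, refl=-0.043200·-1.000000=0.0432; V=0.000000+-0.043200+0.043200=0.0000
k=8 src: inc=0.043200, refl=0.043200·0.600000=0.0259; V=-0.043200+0.043200+0.025920=0.0259
k=9 load: inc=0.025920, refl=0.025920·-1.000000=-0.0259; V=0.000000+0.025920+-0.025920=0.0000
k=10 src: inc=-0.025920, refl=-0.025920·0.600000=-0.0156; V=0.025920+-0.025920+-0.015552=-0.0156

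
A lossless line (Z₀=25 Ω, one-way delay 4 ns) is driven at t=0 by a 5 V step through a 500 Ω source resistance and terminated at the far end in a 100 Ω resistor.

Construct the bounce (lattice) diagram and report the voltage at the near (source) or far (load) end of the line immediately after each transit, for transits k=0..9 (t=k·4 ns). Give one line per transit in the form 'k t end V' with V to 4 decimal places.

0 0 source 0.2381
1 4 load 0.3810
2 8 source 0.5102
3 12 load 0.5878
4 16 source 0.6579
5 20 load 0.7000
6 24 source 0.7381
7 28 load 0.7610
8 32 source 0.7816
9 36 load 0.7940

Γ_L=0.600000, Γ_S=0.904762; launch V₁=5·25/525=0.238095
k=0 src: V=0.2381
k=1 load: inc=0.238095, refl=0.238095·0.600000=0.1429; V=0.000000+0.238095+0.142857=0.3810
k=2 src: inc=0.142857, refl=0.142857·0.904762=0.1293; V=0.238095+0.142857+0.129252=0.5102
k=3 load: inc=0.129252, refl=0.129252·0.600000=0.0776; V=0.380952+0.129252+0.077551=0.5878
k=4 src: inc=0.077551, refl=0.077551·0.904762=0.0702; V=0.510204+0.077551+0.070165=0.6579
k=5 load: inc=0.070165, refl=0.070165·0.600000=0.0421; V=0.587755+0.070165+0.042099=0.7000
k=6 src: inc=0.042099, refl=0.042099·0.904762=0.0381; V=0.657920+0.042099+0.038090=0.7381
k=7 load: inc=0.038090, refl=0.038090·0.600000=0.0229; V=0.700019+0.038090+0.022854=0.7610
k=8 src: inc=0.022854, refl=0.022854·0.904762=0.0207; V=0.738109+0.022854+0.020677=0.7816
k=9 load: inc=0.020677, refl=0.020677·0.600000=0.0124; V=0.760963+0.020677+0.012406=0.7940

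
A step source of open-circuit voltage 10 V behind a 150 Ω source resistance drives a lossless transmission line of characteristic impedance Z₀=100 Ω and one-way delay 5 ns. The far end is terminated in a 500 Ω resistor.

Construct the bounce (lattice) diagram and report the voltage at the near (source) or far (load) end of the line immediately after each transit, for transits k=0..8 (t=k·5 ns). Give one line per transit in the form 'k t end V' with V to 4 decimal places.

0 0 source 4.0000
1 5 load 6.6667
2 10 source 7.2000
3 15 load 7.5556
4 20 source 7.6267
5 25 load 7.6741
6 30 source 7.6836
7 35 load 7.6899
8 40 source 7.6911

Γ_L=0.666667, Γ_S=0.200000; launch V₁=10·100/250=4.000000
k=0 src: V=4.0000
k=1 load: inc=4.000000, refl=4.000000·0.666667=2.6667; V=0.000000+4.000000+2.666667=6.6667
k=2 src: inc=2.666667, refl=2.666667·0.200000=0.5333; V=4.000000+2.666667+0.533333=7.2000
k=3 load: inc=0.533333, refl=0.533333·0.666667=0.3556; V=6.666667+0.533333+0.355556=7.5556
k=4 src: inc=0.355556, refl=0.355556·0.200000=0.0711; V=7.200000+0.355556+0.071111=7.6267
k=5 load: inc=0.071111, refl=0.071111·0.666667=0.0474; V=7.555556+0.071111+0.047407=7.6741
k=6 src: inc=0.047407, refl=0.047407·0.200000=0.0095; V=7.626667+0.047407+0.009481=7.6836
k=7 load: inc=0.009481, refl=0.009481·0.666667=0.0063; V=7.674074+0.009481+0.006321=7.6899
k=8 src: inc=0.006321, refl=0.006321·0.200000=0.0013; V=7.683556+0.006321+0.001264=7.6911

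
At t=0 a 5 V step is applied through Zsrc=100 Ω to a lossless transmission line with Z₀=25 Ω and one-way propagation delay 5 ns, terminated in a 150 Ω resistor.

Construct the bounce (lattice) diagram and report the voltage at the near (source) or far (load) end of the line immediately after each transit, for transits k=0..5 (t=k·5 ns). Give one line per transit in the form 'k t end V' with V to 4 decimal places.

Γ_L=0.714286, Γ_S=0.600000; launch V₁=5·25/125=1.000000
k=0 src: V=1.0000
k=1 load: inc=1.000000, refl=1.000000·0.714286=0.7143; V=0.000000+1.000000+0.714286=1.7143
k=2 src: inc=0.714286, refl=0.714286·0.600000=0.4286; V=1.000000+0.714286+0.428571=2.1429
k=3 load: inc=0.428571, refl=0.428571·0.714286=0.3061; V=1.714286+0.428571+0.306122=2.4490
k=4 src: inc=0.306122, refl=0.306122·0.600000=0.1837; V=2.142857+0.306122+0.183673=2.6327
k=5 load: inc=0.183673, refl=0.183673·0.714286=0.1312; V=2.448980+0.183673+0.131195=2.7638

0 0 source 1.0000
1 5 load 1.7143
2 10 source 2.1429
3 15 load 2.4490
4 20 source 2.6327
5 25 load 2.7638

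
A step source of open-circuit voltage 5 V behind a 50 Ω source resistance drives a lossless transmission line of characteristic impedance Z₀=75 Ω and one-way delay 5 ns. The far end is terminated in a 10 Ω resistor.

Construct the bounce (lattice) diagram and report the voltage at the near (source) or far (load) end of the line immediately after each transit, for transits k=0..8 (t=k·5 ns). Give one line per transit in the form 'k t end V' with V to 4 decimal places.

Γ_L=-0.764706, Γ_S=-0.200000; launch V₁=5·75/125=3.000000
k=0 src: V=3.0000
k=1 load: inc=3.000000, refl=3.000000·-0.764706=-2.2941; V=0.000000+3.000000+-2.294118=0.7059
k=2 src: inc=-2.294118, refl=-2.294118·-0.200000=0.4588; V=3.000000+-2.294118+0.458824=1.1647
k=3 load: inc=0.458824, refl=0.458824·-0.764706=-0.3509; V=0.705882+0.458824+-0.350865=0.8138
k=4 src: inc=-0.350865, refl=-0.350865·-0.200000=0.0702; V=1.164706+-0.350865+0.070173=0.8840
k=5 load: inc=0.070173, refl=0.070173·-0.764706=-0.0537; V=0.813841+0.070173+-0.053662=0.8304
k=6 src: inc=-0.053662, refl=-0.053662·-0.200000=0.0107; V=0.884014+-0.053662+0.010732=0.8411
k=7 load: inc=0.010732, refl=0.010732·-0.764706=-0.0082; V=0.830352+0.010732+-0.008207=0.8329
k=8 src: inc=-0.008207, refl=-0.008207·-0.200000=0.0016; V=0.841084+-0.008207+0.001641=0.8345

0 0 source 3.0000
1 5 load 0.7059
2 10 source 1.1647
3 15 load 0.8138
4 20 source 0.8840
5 25 load 0.8304
6 30 source 0.8411
7 35 load 0.8329
8 40 source 0.8345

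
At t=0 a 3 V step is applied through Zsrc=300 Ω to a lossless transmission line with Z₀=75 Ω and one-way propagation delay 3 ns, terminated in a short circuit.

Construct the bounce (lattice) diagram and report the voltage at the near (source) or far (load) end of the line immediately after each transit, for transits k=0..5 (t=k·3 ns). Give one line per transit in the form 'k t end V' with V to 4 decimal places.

0 0 source 0.6000
1 3 load 0.0000
2 6 source -0.3600
3 9 load 0.0000
4 12 source 0.2160
5 15 load 0.0000

Γ_L=-1.000000, Γ_S=0.600000; launch V₁=3·75/375=0.600000
k=0 src: V=0.6000
k=1 load: inc=0.600000, refl=0.600000·-1.000000=-0.6000; V=0.000000+0.600000+-0.600000=0.0000
k=2 src: inc=-0.600000, refl=-0.600000·0.600000=-0.3600; V=0.600000+-0.600000+-0.360000=-0.3600
k=3 load: inc=-0.360000, refl=-0.360000·-1.000000=0.3600; V=0.000000+-0.360000+0.360000=0.0000
k=4 src: inc=0.360000, refl=0.360000·0.600000=0.2160; V=-0.360000+0.360000+0.216000=0.2160
k=5 load: inc=0.216000, refl=0.216000·-1.000000=-0.2160; V=0.000000+0.216000+-0.216000=0.0000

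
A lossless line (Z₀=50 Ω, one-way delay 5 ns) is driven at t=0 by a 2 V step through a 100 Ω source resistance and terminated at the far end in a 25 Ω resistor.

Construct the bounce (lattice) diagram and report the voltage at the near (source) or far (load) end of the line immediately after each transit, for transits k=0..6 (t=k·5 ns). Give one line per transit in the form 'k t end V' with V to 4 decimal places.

0 0 source 0.6667
1 5 load 0.4444
2 10 source 0.3704
3 15 load 0.3951
4 20 source 0.4033
5 25 load 0.4005
6 30 source 0.3996

Γ_L=-0.333333, Γ_S=0.333333; launch V₁=2·50/150=0.666667
k=0 src: V=0.6667
k=1 load: inc=0.666667, refl=0.666667·-0.333333=-0.2222; V=0.000000+0.666667+-0.222222=0.4444
k=2 src: inc=-0.222222, refl=-0.222222·0.333333=-0.0741; V=0.666667+-0.222222+-0.074074=0.3704
k=3 load: inc=-0.074074, refl=-0.074074·-0.333333=0.0247; V=0.444444+-0.074074+0.024691=0.3951
k=4 src: inc=0.024691, refl=0.024691·0.333333=0.0082; V=0.370370+0.024691+0.008230=0.4033
k=5 load: inc=0.008230, refl=0.008230·-0.333333=-0.0027; V=0.395062+0.008230+-0.002743=0.4005
k=6 src: inc=-0.002743, refl=-0.002743·0.333333=-0.0009; V=0.403292+-0.002743+-0.000914=0.3996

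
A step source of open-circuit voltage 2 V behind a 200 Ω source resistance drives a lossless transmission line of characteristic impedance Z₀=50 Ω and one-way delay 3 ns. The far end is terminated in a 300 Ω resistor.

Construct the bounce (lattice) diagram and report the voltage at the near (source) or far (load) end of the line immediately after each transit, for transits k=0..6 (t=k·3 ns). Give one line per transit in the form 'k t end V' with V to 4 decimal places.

Γ_L=0.714286, Γ_S=0.600000; launch V₁=2·50/250=0.400000
k=0 src: V=0.4000
k=1 load: inc=0.400000, refl=0.400000·0.714286=0.2857; V=0.000000+0.400000+0.285714=0.6857
k=2 src: inc=0.285714, refl=0.285714·0.600000=0.1714; V=0.400000+0.285714+0.171429=0.8571
k=3 load: inc=0.171429, refl=0.171429·0.714286=0.1224; V=0.685714+0.171429+0.122449=0.9796
k=4 src: inc=0.122449, refl=0.122449·0.600000=0.0735; V=0.857143+0.122449+0.073469=1.0531
k=5 load: inc=0.073469, refl=0.073469·0.714286=0.0525; V=0.979592+0.073469+0.052478=1.1055
k=6 src: inc=0.052478, refl=0.052478·0.600000=0.0315; V=1.053061+0.052478+0.031487=1.1370

0 0 source 0.4000
1 3 load 0.6857
2 6 source 0.8571
3 9 load 0.9796
4 12 source 1.0531
5 15 load 1.1055
6 18 source 1.1370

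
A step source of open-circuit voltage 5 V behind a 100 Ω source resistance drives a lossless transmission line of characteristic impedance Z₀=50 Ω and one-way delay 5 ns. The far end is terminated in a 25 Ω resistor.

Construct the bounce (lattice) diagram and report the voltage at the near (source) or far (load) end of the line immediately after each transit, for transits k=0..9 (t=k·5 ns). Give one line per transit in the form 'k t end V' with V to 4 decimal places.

Γ_L=-0.333333, Γ_S=0.333333; launch V₁=5·50/150=1.666667
k=0 src: V=1.6667
k=1 load: inc=1.666667, refl=1.666667·-0.333333=-0.5556; V=0.000000+1.666667+-0.555556=1.1111
k=2 src: inc=-0.555556, refl=-0.555556·0.333333=-0.1852; V=1.666667+-0.555556+-0.185185=0.9259
k=3 load: inc=-0.185185, refl=-0.185185·-0.333333=0.0617; V=1.111111+-0.185185+0.061728=0.9877
k=4 src: inc=0.061728, refl=0.061728·0.333333=0.0206; V=0.925926+0.061728+0.020576=1.0082
k=5 load: inc=0.020576, refl=0.020576·-0.333333=-0.0069; V=0.987654+0.020576+-0.006859=1.0014
k=6 src: inc=-0.006859, refl=-0.006859·0.333333=-0.0023; V=1.008230+-0.006859+-0.002286=0.9991
k=7 load: inc=-0.002286, refl=-0.002286·-0.333333=0.0008; V=1.001372+-0.002286+0.000762=0.9998
k=8 src: inc=0.000762, refl=0.000762·0.333333=0.0003; V=0.999086+0.000762+0.000254=1.0001
k=9 load: inc=0.000254, refl=0.000254·-0.333333=-0.0001; V=0.999848+0.000254+-0.000085=1.0000

0 0 source 1.6667
1 5 load 1.1111
2 10 source 0.9259
3 15 load 0.9877
4 20 source 1.0082
5 25 load 1.0014
6 30 source 0.9991
7 35 load 0.9998
8 40 source 1.0001
9 45 load 1.0000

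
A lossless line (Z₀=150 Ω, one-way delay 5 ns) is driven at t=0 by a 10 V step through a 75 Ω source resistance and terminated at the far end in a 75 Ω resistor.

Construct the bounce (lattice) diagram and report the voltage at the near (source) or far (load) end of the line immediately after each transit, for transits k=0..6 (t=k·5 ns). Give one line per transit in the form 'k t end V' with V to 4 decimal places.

Γ_L=-0.333333, Γ_S=-0.333333; launch V₁=10·150/225=6.666667
k=0 src: V=6.6667
k=1 load: inc=6.666667, refl=6.666667·-0.333333=-2.2222; V=0.000000+6.666667+-2.222222=4.4444
k=2 src: inc=-2.222222, refl=-2.222222·-0.333333=0.7407; V=6.666667+-2.222222+0.740741=5.1852
k=3 load: inc=0.740741, refl=0.740741·-0.333333=-0.2469; V=4.444444+0.740741+-0.246914=4.9383
k=4 src: inc=-0.246914, refl=-0.246914·-0.333333=0.0823; V=5.185185+-0.246914+0.082305=5.0206
k=5 load: inc=0.082305, refl=0.082305·-0.333333=-0.0274; V=4.938272+0.082305+-0.027435=4.9931
k=6 src: inc=-0.027435, refl=-0.027435·-0.333333=0.0091; V=5.020576+-0.027435+0.009145=5.0023

0 0 source 6.6667
1 5 load 4.4444
2 10 source 5.1852
3 15 load 4.9383
4 20 source 5.0206
5 25 load 4.9931
6 30 source 5.0023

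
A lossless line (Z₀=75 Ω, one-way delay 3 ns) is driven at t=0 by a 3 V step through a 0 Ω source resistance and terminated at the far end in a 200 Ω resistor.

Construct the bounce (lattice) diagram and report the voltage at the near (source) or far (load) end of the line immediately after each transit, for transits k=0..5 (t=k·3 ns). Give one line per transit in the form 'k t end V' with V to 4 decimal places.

0 0 source 3.0000
1 3 load 4.3636
2 6 source 3.0000
3 9 load 2.3802
4 12 source 3.0000
5 15 load 3.2817

Γ_L=0.454545, Γ_S=-1.000000; launch V₁=3·75/75=3.000000
k=0 src: V=3.0000
k=1 load: inc=3.000000, refl=3.000000·0.454545=1.3636; V=0.000000+3.000000+1.363636=4.3636
k=2 src: inc=1.363636, refl=1.363636·-1.000000=-1.3636; V=3.000000+1.363636+-1.363636=3.0000
k=3 load: inc=-1.363636, refl=-1.363636·0.454545=-0.6198; V=4.363636+-1.363636+-0.619835=2.3802
k=4 src: inc=-0.619835, refl=-0.619835·-1.000000=0.6198; V=3.000000+-0.619835+0.619835=3.0000
k=5 load: inc=0.619835, refl=0.619835·0.454545=0.2817; V=2.380165+0.619835+0.281743=3.2817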